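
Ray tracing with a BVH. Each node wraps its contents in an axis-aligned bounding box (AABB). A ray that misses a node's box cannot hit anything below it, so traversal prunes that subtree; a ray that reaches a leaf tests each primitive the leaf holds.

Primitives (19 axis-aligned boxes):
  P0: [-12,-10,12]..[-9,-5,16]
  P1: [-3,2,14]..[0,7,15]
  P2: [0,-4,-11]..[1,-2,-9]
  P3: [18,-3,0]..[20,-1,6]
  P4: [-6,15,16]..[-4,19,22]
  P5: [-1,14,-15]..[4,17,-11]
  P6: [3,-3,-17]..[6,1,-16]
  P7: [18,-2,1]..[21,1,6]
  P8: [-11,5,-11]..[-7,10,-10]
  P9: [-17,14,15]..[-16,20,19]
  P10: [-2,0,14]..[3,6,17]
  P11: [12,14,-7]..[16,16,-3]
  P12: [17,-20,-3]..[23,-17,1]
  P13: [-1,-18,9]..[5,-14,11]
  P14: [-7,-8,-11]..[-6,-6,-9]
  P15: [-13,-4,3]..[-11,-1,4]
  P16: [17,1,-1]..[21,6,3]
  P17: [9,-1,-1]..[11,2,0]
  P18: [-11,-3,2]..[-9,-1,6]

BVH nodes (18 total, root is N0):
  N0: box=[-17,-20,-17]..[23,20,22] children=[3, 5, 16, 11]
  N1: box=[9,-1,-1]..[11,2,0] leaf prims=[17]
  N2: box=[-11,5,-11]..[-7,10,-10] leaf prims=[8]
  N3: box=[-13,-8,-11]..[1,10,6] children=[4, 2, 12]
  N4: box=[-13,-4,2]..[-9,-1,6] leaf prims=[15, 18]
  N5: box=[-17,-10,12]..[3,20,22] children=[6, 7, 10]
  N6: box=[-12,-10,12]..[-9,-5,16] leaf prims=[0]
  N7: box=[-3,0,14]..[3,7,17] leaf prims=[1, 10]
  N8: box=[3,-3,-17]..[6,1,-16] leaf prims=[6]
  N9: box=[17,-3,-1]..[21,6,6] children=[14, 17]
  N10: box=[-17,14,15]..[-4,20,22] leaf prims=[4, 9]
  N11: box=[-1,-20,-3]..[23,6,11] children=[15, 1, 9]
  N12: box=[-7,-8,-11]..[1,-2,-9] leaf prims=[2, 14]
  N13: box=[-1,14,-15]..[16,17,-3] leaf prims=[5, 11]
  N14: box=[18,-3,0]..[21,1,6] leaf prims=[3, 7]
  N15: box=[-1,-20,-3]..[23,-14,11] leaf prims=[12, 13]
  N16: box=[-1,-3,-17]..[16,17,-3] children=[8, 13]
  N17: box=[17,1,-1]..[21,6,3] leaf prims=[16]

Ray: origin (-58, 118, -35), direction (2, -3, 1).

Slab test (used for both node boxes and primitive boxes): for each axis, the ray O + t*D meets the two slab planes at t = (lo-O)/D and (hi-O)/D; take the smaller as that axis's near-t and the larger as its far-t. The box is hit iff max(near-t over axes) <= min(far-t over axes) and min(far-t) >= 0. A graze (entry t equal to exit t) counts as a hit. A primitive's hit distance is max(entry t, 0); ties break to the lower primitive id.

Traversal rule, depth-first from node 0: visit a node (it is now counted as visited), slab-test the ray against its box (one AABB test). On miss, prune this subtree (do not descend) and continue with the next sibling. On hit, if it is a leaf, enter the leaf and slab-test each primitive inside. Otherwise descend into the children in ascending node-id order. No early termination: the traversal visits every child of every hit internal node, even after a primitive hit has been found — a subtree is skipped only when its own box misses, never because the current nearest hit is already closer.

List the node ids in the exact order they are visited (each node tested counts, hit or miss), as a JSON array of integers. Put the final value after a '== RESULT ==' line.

Walk:
N0 x:[41/2,81/2] y:[98/3,46] z:[18,57] -> hit [98/3,81/2], descend [3, 5, 11, 16]
  N3 x:[45/2,59/2] y:[36,42] z:[24,41] -> miss, prune
  N5 x:[41/2,61/2] y:[98/3,128/3] z:[47,57] -> miss, prune
  N11 x:[57/2,81/2] y:[112/3,46] z:[32,46] -> hit [112/3,81/2], descend [1, 9, 15]
    N1 x:[67/2,69/2] y:[116/3,119/3] z:[34,35] -> miss, prune
    N9 x:[75/2,79/2] y:[112/3,121/3] z:[34,41] -> hit [75/2,79/2], descend [14, 17]
      N14 x:[38,79/2] y:[39,121/3] z:[35,41] -> hit [39,79/2] leaf, test {P3(miss), P7@t=39}
      N17 x:[75/2,79/2] y:[112/3,39] z:[34,38] -> hit [75/2,38] leaf, test {P16@t=75/2}
    N15 x:[57/2,81/2] y:[44,46] z:[32,46] -> miss, prune
  N16 x:[57/2,37] y:[101/3,121/3] z:[18,32] -> miss, prune

10 AABB tests over nodes [0, 3, 5, 11, 1, 9, 14, 17, 15, 16]; 2 leaves entered; closest P16.

== RESULT ==
[0, 3, 5, 11, 1, 9, 14, 17, 15, 16]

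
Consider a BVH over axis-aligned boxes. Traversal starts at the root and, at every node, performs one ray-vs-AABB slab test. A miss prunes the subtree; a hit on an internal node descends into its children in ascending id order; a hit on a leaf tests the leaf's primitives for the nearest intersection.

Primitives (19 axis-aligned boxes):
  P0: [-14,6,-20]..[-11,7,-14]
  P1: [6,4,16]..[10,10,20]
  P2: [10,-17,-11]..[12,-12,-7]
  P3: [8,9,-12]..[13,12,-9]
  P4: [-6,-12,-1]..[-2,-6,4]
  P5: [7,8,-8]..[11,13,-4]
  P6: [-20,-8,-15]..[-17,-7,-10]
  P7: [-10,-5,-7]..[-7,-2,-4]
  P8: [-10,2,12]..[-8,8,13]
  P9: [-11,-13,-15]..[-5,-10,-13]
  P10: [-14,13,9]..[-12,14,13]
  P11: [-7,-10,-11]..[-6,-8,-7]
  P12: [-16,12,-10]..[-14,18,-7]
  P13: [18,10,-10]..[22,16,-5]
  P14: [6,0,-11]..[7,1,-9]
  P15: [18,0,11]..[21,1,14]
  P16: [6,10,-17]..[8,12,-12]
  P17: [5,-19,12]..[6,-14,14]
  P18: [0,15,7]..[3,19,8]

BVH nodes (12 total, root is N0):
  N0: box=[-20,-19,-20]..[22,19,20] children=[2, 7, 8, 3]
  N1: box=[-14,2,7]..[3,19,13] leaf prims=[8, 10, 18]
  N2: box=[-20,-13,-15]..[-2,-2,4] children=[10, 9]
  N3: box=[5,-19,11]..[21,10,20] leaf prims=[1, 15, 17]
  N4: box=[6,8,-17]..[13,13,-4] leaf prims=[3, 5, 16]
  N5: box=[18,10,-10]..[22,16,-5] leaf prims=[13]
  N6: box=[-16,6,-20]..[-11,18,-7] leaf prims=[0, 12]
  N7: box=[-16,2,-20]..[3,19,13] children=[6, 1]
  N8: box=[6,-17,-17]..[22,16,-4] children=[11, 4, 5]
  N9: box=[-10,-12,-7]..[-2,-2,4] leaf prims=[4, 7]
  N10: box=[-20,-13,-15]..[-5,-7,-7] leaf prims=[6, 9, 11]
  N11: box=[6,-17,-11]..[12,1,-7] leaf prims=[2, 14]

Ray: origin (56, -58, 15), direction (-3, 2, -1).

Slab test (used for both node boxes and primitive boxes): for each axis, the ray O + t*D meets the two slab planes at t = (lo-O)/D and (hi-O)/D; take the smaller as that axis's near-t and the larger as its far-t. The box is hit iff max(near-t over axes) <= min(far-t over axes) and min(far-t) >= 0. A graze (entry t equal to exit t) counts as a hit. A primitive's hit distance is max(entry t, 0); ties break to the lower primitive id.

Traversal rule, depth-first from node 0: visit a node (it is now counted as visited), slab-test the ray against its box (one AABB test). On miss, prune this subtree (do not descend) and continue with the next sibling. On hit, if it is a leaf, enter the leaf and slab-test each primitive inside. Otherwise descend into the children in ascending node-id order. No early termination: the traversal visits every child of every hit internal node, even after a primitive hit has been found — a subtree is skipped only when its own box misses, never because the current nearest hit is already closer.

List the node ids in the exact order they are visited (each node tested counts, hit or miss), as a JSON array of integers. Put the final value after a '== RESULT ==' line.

Trace the traversal:
N0 x:[34/3,76/3] y:[39/2,77/2] z:[-5,35] -> hit [39/2,76/3], descend [2, 3, 7, 8]
  N2 x:[58/3,76/3] y:[45/2,28] z:[11,30] -> hit [45/2,76/3], descend [9, 10]
    N9 x:[58/3,22] y:[23,28] z:[11,22] -> miss, prune
    N10 x:[61/3,76/3] y:[45/2,51/2] z:[22,30] -> hit [45/2,76/3] leaf, test {P6@t=25, P9(miss), P11(miss)}
  N3 x:[35/3,17] y:[39/2,34] z:[-5,4] -> miss, prune
  N7 x:[53/3,24] y:[30,77/2] z:[2,35] -> miss, prune
  N8 x:[34/3,50/3] y:[41/2,37] z:[19,32] -> miss, prune

order=[0, 2, 9, 10, 3, 7, 8]  |boxes|=7  |leaves|=1  hit=P6

== RESULT ==
[0, 2, 9, 10, 3, 7, 8]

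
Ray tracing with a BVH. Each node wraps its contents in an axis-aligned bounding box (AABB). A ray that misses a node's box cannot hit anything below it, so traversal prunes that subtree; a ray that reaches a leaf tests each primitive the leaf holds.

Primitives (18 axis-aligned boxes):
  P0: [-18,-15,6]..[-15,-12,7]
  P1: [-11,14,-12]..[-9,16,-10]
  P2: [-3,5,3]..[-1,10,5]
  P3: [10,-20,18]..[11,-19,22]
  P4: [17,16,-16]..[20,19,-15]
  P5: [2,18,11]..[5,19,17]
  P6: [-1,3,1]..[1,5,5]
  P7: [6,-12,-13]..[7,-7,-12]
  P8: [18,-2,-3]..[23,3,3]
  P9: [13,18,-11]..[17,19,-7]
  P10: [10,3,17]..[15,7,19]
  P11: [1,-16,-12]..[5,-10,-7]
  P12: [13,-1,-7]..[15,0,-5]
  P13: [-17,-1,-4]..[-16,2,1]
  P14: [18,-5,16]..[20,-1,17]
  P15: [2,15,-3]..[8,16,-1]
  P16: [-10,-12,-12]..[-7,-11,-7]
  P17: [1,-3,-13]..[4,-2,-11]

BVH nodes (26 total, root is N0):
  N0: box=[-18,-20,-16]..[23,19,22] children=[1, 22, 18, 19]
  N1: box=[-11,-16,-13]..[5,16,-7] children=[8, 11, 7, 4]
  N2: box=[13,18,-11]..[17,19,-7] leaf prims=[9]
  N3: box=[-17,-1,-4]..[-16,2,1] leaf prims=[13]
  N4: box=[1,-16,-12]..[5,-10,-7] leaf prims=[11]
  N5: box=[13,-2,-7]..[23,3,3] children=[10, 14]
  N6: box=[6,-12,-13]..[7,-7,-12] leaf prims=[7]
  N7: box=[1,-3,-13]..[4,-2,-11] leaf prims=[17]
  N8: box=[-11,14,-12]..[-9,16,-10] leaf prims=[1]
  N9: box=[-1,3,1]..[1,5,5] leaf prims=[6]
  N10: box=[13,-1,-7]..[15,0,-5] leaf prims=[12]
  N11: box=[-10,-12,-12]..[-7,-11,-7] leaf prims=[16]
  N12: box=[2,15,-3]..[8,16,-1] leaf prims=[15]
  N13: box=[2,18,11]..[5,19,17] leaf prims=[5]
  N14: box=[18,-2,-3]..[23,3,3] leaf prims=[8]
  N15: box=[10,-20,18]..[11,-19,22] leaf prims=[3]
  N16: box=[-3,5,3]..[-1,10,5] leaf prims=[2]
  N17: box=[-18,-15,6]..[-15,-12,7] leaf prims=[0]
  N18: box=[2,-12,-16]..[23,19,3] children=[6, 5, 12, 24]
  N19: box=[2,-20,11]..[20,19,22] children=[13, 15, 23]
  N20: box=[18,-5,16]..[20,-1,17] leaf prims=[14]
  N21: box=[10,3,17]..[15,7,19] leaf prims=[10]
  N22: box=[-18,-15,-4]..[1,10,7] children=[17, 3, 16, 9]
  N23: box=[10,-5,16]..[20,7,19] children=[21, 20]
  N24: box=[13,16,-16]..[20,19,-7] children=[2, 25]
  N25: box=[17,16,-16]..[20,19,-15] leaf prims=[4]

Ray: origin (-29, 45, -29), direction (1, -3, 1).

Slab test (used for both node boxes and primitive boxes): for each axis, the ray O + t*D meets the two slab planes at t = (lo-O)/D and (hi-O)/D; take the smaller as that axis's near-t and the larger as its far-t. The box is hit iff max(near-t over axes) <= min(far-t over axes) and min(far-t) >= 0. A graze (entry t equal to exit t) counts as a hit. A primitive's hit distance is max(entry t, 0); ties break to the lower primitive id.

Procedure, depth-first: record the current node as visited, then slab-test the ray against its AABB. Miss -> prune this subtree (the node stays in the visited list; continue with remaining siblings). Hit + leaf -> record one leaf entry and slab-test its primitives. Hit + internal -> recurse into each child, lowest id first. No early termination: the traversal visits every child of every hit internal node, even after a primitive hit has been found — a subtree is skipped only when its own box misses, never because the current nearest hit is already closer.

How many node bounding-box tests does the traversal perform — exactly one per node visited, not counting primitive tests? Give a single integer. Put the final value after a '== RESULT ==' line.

Trace the traversal:
N0 x:[11,52] y:[26/3,65/3] z:[13,51] -> hit [13,65/3], descend [1, 18, 19, 22]
  N1 x:[18,34] y:[29/3,61/3] z:[16,22] -> hit [18,61/3], descend [4, 7, 8, 11]
    N4 x:[30,34] y:[55/3,61/3] z:[17,22] -> miss, prune
    N7 x:[30,33] y:[47/3,16] z:[16,18] -> miss, prune
    N8 x:[18,20] y:[29/3,31/3] z:[17,19] -> miss, prune
    N11 x:[19,22] y:[56/3,19] z:[17,22] -> hit [19,19] leaf, test {P16@t=19}
  N18 x:[31,52] y:[26/3,19] z:[13,32] -> miss, prune
  N19 x:[31,49] y:[26/3,65/3] z:[40,51] -> miss, prune
  N22 x:[11,30] y:[35/3,20] z:[25,36] -> miss, prune

order=[0, 1, 4, 7, 8, 11, 18, 19, 22]  |boxes|=9  |leaves|=1  hit=P16

== RESULT ==
9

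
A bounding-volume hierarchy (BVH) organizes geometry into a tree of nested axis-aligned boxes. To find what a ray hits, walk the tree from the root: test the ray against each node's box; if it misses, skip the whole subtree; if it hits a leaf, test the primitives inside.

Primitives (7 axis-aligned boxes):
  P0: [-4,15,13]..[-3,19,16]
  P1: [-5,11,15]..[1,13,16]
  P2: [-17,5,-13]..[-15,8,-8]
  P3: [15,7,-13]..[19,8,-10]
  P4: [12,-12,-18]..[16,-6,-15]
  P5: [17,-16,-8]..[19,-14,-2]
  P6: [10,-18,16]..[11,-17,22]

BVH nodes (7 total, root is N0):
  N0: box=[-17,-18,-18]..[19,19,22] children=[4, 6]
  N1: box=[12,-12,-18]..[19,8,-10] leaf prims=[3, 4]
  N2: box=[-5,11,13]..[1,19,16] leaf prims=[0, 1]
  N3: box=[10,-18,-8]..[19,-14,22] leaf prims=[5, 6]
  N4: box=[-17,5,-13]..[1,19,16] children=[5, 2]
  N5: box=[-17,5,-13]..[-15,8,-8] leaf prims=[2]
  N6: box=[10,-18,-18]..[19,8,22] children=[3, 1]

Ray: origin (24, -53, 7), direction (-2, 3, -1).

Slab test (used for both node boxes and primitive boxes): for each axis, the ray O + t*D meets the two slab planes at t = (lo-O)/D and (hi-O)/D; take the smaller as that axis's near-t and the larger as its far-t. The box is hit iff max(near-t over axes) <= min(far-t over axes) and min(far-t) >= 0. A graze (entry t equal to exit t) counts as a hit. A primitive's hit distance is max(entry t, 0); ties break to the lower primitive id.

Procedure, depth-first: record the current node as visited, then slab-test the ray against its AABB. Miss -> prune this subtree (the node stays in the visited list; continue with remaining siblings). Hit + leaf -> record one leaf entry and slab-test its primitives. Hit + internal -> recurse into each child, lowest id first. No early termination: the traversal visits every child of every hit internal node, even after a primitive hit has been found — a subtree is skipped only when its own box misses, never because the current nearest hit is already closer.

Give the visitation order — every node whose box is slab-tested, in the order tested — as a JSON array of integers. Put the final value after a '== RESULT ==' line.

Walk:
N0 x:[5/2,41/2] y:[35/3,24] z:[-15,25] -> hit [35/3,41/2], descend [4, 6]
  N4 x:[23/2,41/2] y:[58/3,24] z:[-9,20] -> hit [58/3,20], descend [2, 5]
    N2 x:[23/2,29/2] y:[64/3,24] z:[-9,-6] -> miss, prune
    N5 x:[39/2,41/2] y:[58/3,61/3] z:[15,20] -> hit [39/2,20] leaf, test {P2@t=39/2}
  N6 x:[5/2,7] y:[35/3,61/3] z:[-15,25] -> miss, prune

Summary -> nodes [0, 4, 2, 5, 6]; box-tests=5; leaf-entries=1; first=P2

== RESULT ==
[0, 4, 2, 5, 6]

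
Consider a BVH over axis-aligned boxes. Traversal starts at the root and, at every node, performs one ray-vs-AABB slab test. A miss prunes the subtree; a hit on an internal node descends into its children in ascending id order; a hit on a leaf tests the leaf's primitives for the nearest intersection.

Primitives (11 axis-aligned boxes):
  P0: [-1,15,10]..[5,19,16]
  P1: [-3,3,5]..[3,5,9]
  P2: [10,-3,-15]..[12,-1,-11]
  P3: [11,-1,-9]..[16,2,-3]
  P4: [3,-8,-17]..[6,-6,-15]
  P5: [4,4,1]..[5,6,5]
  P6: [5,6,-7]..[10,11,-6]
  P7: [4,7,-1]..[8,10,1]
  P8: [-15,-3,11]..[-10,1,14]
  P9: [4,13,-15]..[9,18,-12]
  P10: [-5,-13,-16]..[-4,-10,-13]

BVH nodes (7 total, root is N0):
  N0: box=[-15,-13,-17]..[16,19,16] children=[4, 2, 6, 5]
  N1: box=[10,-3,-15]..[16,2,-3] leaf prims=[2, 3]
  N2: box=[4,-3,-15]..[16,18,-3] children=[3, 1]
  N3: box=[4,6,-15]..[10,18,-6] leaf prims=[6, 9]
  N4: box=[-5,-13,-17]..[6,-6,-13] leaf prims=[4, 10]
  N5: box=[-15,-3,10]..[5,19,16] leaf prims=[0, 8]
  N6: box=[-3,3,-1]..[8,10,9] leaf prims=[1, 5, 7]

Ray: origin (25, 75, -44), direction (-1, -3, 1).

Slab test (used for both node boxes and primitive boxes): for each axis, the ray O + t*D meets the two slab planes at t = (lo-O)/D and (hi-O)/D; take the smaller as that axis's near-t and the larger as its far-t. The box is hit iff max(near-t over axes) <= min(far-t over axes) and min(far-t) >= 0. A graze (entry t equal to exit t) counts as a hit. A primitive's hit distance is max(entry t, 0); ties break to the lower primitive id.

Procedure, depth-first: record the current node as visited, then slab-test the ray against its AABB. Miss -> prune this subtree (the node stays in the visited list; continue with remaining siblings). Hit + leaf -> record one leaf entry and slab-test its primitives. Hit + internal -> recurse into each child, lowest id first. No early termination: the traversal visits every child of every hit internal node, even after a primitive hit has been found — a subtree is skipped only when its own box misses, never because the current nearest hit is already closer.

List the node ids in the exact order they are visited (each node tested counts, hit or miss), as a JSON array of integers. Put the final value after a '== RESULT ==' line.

Traverse from the root:
N0 x:[9,40] y:[56/3,88/3] z:[27,60] -> hit [27,88/3], descend [2, 4, 5, 6]
  N2 x:[9,21] y:[19,26] z:[29,41] -> miss, prune
  N4 x:[19,30] y:[27,88/3] z:[27,31] -> hit [27,88/3] leaf, test {P4(miss), P10@t=29}
  N5 x:[20,40] y:[56/3,26] z:[54,60] -> miss, prune
  N6 x:[17,28] y:[65/3,24] z:[43,53] -> miss, prune

5 AABB tests over nodes [0, 2, 4, 5, 6]; 1 leaf entered; closest P10.

== RESULT ==
[0, 2, 4, 5, 6]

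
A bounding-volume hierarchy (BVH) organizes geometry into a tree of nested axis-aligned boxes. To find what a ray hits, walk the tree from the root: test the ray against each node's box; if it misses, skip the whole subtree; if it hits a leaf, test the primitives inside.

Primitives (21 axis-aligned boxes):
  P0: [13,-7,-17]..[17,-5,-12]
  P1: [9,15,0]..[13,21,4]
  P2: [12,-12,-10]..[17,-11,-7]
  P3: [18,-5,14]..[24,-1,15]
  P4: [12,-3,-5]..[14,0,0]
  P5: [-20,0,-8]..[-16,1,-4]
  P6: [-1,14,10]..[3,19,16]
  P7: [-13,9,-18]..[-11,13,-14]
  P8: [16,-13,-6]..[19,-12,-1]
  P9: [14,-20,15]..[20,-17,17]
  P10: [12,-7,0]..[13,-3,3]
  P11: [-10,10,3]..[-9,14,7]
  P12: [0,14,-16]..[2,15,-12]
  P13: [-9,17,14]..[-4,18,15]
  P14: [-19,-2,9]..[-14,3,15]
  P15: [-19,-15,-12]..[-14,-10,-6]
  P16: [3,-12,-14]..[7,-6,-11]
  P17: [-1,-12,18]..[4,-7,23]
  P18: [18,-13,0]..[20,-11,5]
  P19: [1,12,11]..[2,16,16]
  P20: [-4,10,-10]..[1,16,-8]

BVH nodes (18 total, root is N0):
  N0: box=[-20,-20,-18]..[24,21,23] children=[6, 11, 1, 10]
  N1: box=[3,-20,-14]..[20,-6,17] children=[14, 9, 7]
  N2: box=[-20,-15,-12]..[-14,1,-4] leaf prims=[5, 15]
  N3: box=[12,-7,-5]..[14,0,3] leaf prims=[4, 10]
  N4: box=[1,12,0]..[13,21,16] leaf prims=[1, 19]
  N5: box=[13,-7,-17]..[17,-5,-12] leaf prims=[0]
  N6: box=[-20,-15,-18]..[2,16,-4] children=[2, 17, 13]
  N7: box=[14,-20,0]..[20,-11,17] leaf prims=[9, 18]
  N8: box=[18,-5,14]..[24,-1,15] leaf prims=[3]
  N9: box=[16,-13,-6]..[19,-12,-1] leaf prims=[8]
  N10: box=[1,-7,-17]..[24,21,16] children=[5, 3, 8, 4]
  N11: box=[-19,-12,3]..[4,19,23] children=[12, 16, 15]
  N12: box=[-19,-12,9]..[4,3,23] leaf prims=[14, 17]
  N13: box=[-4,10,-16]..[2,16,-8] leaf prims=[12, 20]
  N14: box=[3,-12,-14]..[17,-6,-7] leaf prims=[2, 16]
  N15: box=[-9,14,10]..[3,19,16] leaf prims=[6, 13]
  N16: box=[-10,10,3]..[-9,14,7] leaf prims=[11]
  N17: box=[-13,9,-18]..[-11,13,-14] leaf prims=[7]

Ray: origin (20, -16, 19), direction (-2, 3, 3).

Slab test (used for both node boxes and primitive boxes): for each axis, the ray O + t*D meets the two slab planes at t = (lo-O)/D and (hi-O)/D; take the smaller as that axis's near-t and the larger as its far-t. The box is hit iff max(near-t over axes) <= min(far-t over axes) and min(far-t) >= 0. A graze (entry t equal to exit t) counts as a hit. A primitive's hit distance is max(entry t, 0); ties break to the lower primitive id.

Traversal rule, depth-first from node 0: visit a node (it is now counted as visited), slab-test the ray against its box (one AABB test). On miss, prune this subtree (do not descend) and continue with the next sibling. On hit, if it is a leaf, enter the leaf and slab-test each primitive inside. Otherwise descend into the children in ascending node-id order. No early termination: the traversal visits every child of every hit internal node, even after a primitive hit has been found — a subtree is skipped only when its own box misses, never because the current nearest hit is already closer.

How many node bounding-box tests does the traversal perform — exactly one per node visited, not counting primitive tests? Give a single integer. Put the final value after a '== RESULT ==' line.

Trace the traversal:
N0 x:[-2,20] y:[-4/3,37/3] z:[-37/3,4/3] -> hit [-4/3,4/3], descend [1, 6, 10, 11]
  N1 x:[0,17/2] y:[-4/3,10/3] z:[-11,-2/3] -> miss, prune
  N6 x:[9,20] y:[1/3,32/3] z:[-37/3,-23/3] -> miss, prune
  N10 x:[-2,19/2] y:[3,37/3] z:[-12,-1] -> miss, prune
  N11 x:[8,39/2] y:[4/3,35/3] z:[-16/3,4/3] -> miss, prune

5 AABB tests over nodes [0, 1, 6, 10, 11]; 0 leaves entered; closest miss.

== RESULT ==
5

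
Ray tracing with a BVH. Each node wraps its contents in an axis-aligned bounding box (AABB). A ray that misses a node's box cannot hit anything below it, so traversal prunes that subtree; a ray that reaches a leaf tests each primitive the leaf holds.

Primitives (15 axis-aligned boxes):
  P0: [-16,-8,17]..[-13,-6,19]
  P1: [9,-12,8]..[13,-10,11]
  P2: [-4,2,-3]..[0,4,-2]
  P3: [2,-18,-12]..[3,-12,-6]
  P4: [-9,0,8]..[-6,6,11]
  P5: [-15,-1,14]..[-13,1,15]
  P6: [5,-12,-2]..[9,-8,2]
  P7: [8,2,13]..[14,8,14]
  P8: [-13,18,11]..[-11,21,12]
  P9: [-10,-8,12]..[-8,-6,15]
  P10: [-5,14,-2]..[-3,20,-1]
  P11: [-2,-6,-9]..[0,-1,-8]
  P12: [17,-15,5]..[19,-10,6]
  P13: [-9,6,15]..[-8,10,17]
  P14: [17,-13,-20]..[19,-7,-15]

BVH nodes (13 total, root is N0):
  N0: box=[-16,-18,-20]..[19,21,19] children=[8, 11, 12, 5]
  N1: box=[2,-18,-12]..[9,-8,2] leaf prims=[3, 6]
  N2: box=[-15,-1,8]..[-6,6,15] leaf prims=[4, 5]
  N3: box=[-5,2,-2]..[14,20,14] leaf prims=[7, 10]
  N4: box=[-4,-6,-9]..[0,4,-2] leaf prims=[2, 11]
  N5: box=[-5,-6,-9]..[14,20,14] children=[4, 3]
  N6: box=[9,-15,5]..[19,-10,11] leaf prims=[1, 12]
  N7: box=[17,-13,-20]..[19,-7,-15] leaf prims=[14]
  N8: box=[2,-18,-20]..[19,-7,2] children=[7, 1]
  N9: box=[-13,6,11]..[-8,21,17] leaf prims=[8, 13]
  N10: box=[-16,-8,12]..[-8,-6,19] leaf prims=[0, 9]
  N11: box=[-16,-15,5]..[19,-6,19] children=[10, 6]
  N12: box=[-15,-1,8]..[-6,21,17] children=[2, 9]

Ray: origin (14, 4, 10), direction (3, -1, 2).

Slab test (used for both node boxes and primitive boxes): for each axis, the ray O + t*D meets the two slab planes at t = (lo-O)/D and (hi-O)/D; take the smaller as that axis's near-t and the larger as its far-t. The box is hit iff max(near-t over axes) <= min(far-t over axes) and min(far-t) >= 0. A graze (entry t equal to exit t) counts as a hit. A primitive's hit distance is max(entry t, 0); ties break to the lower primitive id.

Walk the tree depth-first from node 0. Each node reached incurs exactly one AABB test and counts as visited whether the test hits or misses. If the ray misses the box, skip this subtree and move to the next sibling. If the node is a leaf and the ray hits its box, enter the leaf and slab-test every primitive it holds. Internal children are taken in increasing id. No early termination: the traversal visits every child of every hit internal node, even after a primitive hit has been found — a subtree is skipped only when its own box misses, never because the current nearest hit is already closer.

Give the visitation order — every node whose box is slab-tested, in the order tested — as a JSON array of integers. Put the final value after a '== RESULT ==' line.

Traverse from the root:
N0 x:[-10,5/3] y:[-17,22] z:[-15,9/2] -> hit [-10,5/3], descend [5, 8, 11, 12]
  N5 x:[-19/3,0] y:[-16,10] z:[-19/2,2] -> hit [-19/3,0], descend [3, 4]
    N3 x:[-19/3,0] y:[-16,2] z:[-6,2] -> hit [-6,0] leaf, test {P7(miss), P10(miss)}
    N4 x:[-6,-14/3] y:[0,10] z:[-19/2,-6] -> miss, prune
  N8 x:[-4,5/3] y:[11,22] z:[-15,-4] -> miss, prune
  N11 x:[-10,5/3] y:[10,19] z:[-5/2,9/2] -> miss, prune
  N12 x:[-29/3,-20/3] y:[-17,5] z:[-1,7/2] -> miss, prune

order=[0, 5, 3, 4, 8, 11, 12]  |boxes|=7  |leaves|=1  hit=miss

== RESULT ==
[0, 5, 3, 4, 8, 11, 12]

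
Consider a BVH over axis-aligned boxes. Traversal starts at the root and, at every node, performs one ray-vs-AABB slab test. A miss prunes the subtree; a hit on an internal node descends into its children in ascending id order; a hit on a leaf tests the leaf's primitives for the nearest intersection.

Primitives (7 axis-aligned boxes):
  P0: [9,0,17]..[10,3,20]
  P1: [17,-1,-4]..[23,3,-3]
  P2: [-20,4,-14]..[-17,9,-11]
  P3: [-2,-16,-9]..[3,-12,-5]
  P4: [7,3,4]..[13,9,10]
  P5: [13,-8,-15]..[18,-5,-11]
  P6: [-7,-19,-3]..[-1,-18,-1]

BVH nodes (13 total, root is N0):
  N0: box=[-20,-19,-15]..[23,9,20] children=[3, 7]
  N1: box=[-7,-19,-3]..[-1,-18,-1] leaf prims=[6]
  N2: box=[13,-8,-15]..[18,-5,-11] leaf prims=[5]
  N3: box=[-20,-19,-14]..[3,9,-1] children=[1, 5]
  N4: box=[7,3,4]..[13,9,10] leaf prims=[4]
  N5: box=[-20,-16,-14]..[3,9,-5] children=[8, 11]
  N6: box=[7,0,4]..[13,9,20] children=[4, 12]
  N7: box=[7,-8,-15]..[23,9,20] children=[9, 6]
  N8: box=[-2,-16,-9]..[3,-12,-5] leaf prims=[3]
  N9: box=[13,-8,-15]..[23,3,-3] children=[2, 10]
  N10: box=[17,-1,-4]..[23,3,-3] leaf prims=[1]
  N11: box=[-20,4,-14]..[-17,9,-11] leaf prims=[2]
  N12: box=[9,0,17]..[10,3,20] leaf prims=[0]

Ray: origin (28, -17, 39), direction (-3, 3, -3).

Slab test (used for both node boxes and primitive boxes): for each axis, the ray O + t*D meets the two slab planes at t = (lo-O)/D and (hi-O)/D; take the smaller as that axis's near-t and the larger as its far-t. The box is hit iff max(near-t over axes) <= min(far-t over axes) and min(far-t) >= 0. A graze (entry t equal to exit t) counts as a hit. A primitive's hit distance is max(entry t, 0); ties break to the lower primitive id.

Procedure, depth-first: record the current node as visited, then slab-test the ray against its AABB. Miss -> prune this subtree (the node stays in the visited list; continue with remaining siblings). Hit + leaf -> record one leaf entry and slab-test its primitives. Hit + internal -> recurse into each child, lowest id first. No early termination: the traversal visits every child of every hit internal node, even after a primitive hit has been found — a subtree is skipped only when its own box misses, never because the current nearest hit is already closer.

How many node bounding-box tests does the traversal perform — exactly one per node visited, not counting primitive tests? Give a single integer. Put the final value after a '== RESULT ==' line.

Walk:
N0 x:[5/3,16] y:[-2/3,26/3] z:[19/3,18] -> hit [19/3,26/3], descend [3, 7]
  N3 x:[25/3,16] y:[-2/3,26/3] z:[40/3,53/3] -> miss, prune
  N7 x:[5/3,7] y:[3,26/3] z:[19/3,18] -> hit [19/3,7], descend [6, 9]
    N6 x:[5,7] y:[17/3,26/3] z:[19/3,35/3] -> hit [19/3,7], descend [4, 12]
      N4 x:[5,7] y:[20/3,26/3] z:[29/3,35/3] -> miss, prune
      N12 x:[6,19/3] y:[17/3,20/3] z:[19/3,22/3] -> hit [19/3,19/3] leaf, test {P0@t=19/3}
    N9 x:[5/3,5] y:[3,20/3] z:[14,18] -> miss, prune

order=[0, 3, 7, 6, 4, 12, 9]  |boxes|=7  |leaves|=1  hit=P0

== RESULT ==
7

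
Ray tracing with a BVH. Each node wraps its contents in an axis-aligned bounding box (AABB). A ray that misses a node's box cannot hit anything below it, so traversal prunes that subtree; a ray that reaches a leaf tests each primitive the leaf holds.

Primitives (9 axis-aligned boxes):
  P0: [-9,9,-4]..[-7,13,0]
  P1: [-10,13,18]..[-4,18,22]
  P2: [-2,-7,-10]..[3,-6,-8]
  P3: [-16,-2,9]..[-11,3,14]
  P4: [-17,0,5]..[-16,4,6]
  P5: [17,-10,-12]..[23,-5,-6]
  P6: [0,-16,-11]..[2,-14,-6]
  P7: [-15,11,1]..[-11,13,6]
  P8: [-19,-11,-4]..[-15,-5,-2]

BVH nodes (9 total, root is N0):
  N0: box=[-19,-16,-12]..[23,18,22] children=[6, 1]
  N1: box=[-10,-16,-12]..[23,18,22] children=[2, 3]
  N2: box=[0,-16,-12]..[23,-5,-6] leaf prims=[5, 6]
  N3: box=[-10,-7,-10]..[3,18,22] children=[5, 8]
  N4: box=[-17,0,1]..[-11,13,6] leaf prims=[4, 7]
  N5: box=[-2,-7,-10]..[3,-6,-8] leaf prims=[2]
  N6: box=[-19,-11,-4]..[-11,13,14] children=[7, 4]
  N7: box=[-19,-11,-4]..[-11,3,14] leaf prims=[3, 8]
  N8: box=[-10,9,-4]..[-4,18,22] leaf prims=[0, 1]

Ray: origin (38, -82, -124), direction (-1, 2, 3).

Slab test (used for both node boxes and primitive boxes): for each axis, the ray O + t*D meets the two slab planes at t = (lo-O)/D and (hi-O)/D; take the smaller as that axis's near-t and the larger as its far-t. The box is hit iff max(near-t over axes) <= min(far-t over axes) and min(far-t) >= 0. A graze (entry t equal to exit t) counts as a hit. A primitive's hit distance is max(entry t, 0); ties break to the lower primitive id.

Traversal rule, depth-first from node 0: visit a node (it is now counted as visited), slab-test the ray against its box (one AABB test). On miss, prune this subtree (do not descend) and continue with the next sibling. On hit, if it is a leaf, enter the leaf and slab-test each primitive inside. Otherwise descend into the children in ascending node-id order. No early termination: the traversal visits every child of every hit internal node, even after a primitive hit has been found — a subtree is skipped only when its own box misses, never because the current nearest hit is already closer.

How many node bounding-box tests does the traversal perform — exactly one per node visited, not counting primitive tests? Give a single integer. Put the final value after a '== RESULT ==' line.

Trace the traversal:
N0 x:[15,57] y:[33,50] z:[112/3,146/3] -> hit [112/3,146/3], descend [1, 6]
  N1 x:[15,48] y:[33,50] z:[112/3,146/3] -> hit [112/3,48], descend [2, 3]
    N2 x:[15,38] y:[33,77/2] z:[112/3,118/3] -> hit [112/3,38] leaf, test {P5(miss), P6(miss)}
    N3 x:[35,48] y:[75/2,50] z:[38,146/3] -> hit [38,48], descend [5, 8]
      N5 x:[35,40] y:[75/2,38] z:[38,116/3] -> hit [38,38] leaf, test {P2@t=38}
      N8 x:[42,48] y:[91/2,50] z:[40,146/3] -> hit [91/2,48] leaf, test {P0(miss), P1@t=95/2}
  N6 x:[49,57] y:[71/2,95/2] z:[40,46] -> miss, prune

Visited [0, 1, 2, 3, 5, 8, 6]. Tests: 7 box, 3 leaf. Nearest: P2.

== RESULT ==
7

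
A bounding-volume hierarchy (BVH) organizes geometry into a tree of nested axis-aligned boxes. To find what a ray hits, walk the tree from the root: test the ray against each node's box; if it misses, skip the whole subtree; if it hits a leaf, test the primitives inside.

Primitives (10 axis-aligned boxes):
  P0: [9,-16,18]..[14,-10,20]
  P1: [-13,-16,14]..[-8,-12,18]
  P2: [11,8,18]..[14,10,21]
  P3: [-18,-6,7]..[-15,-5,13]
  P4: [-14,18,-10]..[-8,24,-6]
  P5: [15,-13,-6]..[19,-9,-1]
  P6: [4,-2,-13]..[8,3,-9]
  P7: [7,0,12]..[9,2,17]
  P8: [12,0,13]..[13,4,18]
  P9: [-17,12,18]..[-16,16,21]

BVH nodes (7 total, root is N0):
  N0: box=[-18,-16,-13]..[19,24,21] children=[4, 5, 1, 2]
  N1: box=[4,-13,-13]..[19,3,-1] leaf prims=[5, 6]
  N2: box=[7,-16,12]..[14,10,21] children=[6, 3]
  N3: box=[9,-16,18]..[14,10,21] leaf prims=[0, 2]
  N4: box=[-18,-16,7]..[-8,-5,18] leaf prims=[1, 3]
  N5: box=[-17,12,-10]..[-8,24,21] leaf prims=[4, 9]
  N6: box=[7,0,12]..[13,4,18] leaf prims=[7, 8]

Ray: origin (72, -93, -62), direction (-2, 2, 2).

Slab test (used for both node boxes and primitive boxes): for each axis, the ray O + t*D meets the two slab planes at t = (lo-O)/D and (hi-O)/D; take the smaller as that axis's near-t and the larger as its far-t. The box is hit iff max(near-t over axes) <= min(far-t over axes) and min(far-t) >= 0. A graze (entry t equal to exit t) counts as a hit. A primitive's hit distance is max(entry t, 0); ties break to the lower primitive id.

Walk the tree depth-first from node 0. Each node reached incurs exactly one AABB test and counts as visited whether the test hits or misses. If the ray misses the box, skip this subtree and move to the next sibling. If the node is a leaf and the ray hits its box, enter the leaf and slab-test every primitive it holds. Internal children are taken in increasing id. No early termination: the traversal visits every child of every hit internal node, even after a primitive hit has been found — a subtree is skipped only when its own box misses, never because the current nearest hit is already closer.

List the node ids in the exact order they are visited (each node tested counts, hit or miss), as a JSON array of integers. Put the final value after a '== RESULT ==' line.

Walk:
N0 x:[53/2,45] y:[77/2,117/2] z:[49/2,83/2] -> hit [77/2,83/2], descend [1, 2, 4, 5]
  N1 x:[53/2,34] y:[40,48] z:[49/2,61/2] -> miss, prune
  N2 x:[29,65/2] y:[77/2,103/2] z:[37,83/2] -> miss, prune
  N4 x:[40,45] y:[77/2,44] z:[69/2,40] -> hit [40,40] leaf, test {P1@t=40, P3(miss)}
  N5 x:[40,89/2] y:[105/2,117/2] z:[26,83/2] -> miss, prune

order=[0, 1, 2, 4, 5]  |boxes|=5  |leaves|=1  hit=P1

== RESULT ==
[0, 1, 2, 4, 5]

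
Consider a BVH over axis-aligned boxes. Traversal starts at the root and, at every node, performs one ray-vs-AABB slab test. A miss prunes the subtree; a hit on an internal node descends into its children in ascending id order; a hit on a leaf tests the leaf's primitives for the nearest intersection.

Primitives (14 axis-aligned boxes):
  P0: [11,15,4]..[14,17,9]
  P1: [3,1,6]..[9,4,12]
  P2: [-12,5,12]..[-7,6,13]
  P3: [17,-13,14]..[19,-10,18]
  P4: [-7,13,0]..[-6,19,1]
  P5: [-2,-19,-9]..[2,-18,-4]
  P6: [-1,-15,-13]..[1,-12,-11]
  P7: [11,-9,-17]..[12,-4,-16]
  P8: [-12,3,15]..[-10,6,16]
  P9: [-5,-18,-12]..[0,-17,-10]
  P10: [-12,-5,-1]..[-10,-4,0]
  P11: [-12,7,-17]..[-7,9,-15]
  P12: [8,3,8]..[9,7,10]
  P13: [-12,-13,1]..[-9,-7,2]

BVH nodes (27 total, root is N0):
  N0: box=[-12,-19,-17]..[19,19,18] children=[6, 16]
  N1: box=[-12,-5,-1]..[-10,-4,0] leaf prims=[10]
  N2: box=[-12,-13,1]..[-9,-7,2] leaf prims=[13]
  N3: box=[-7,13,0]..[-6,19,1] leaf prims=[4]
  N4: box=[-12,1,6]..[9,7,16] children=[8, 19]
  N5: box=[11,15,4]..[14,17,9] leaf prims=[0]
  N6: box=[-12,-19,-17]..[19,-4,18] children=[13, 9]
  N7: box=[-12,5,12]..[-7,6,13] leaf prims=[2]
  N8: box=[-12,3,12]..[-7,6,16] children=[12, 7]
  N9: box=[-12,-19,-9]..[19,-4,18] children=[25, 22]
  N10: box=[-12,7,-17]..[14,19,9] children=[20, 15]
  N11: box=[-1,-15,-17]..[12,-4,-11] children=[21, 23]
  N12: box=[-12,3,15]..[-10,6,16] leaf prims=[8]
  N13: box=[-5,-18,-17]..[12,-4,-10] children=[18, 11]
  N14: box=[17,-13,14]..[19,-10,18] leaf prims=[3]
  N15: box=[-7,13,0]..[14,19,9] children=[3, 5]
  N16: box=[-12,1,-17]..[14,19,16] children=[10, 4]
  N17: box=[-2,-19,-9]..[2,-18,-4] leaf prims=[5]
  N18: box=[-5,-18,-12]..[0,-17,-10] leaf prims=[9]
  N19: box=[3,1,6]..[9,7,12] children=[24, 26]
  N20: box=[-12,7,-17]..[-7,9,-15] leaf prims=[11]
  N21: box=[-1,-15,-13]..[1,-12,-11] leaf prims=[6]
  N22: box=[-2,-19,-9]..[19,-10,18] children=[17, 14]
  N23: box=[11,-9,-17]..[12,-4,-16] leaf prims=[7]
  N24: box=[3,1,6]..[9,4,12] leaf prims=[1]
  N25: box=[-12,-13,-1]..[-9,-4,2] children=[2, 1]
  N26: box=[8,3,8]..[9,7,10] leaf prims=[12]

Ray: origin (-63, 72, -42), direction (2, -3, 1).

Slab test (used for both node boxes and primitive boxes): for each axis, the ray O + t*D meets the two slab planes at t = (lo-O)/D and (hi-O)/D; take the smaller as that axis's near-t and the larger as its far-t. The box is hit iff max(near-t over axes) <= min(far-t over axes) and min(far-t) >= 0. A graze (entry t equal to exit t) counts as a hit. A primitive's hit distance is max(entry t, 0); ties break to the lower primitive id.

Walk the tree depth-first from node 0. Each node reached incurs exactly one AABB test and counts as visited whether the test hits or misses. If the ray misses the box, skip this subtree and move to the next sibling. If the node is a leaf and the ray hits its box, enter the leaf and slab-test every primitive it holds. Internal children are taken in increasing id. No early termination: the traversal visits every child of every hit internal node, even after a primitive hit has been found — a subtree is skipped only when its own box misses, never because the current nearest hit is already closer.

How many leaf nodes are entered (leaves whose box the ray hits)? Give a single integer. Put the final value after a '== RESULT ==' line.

Walk:
N0 x:[51/2,41] y:[53/3,91/3] z:[25,60] -> hit [51/2,91/3], descend [6, 16]
  N6 x:[51/2,41] y:[76/3,91/3] z:[25,60] -> hit [51/2,91/3], descend [9, 13]
    N9 x:[51/2,41] y:[76/3,91/3] z:[33,60] -> miss, prune
    N13 x:[29,75/2] y:[76/3,30] z:[25,32] -> hit [29,30], descend [11, 18]
      N11 x:[31,75/2] y:[76/3,29] z:[25,31] -> miss, prune
      N18 x:[29,63/2] y:[89/3,30] z:[30,32] -> hit [30,30] leaf, test {P9@t=30}
  N16 x:[51/2,77/2] y:[53/3,71/3] z:[25,58] -> miss, prune

order=[0, 6, 9, 13, 11, 18, 16]  |boxes|=7  |leaves|=1  hit=P9

== RESULT ==
1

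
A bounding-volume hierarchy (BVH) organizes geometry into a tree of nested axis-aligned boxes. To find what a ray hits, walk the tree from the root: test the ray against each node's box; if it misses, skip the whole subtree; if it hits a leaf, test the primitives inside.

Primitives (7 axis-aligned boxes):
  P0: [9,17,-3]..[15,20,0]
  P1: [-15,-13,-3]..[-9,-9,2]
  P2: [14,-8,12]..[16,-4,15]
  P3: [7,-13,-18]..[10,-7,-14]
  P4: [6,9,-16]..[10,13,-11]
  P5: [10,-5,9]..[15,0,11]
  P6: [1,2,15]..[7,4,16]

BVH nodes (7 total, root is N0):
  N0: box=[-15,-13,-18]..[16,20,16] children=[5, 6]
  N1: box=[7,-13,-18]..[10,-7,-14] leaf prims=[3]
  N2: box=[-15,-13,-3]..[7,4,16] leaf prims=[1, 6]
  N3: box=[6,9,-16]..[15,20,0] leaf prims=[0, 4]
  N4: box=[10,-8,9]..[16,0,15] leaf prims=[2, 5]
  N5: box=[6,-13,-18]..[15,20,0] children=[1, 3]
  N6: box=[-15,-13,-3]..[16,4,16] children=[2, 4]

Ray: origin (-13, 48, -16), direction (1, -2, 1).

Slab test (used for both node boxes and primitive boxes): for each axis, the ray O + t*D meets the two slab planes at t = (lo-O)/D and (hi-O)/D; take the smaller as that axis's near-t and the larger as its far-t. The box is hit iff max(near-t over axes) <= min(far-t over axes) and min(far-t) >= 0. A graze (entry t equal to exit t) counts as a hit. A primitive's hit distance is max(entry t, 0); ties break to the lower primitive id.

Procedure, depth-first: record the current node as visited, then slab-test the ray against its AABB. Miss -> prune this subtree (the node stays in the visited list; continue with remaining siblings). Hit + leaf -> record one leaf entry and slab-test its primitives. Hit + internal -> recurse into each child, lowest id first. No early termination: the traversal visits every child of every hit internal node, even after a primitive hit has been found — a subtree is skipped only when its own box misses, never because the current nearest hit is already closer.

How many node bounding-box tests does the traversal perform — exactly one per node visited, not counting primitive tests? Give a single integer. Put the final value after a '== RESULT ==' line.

Walk:
N0 x:[-2,29] y:[14,61/2] z:[-2,32] -> hit [14,29], descend [5, 6]
  N5 x:[19,28] y:[14,61/2] z:[-2,16] -> miss, prune
  N6 x:[-2,29] y:[22,61/2] z:[13,32] -> hit [22,29], descend [2, 4]
    N2 x:[-2,20] y:[22,61/2] z:[13,32] -> miss, prune
    N4 x:[23,29] y:[24,28] z:[25,31] -> hit [25,28] leaf, test {P2@t=28, P5@t=25}

Summary -> nodes [0, 5, 6, 2, 4]; box-tests=5; leaf-entries=1; first=P5

== RESULT ==
5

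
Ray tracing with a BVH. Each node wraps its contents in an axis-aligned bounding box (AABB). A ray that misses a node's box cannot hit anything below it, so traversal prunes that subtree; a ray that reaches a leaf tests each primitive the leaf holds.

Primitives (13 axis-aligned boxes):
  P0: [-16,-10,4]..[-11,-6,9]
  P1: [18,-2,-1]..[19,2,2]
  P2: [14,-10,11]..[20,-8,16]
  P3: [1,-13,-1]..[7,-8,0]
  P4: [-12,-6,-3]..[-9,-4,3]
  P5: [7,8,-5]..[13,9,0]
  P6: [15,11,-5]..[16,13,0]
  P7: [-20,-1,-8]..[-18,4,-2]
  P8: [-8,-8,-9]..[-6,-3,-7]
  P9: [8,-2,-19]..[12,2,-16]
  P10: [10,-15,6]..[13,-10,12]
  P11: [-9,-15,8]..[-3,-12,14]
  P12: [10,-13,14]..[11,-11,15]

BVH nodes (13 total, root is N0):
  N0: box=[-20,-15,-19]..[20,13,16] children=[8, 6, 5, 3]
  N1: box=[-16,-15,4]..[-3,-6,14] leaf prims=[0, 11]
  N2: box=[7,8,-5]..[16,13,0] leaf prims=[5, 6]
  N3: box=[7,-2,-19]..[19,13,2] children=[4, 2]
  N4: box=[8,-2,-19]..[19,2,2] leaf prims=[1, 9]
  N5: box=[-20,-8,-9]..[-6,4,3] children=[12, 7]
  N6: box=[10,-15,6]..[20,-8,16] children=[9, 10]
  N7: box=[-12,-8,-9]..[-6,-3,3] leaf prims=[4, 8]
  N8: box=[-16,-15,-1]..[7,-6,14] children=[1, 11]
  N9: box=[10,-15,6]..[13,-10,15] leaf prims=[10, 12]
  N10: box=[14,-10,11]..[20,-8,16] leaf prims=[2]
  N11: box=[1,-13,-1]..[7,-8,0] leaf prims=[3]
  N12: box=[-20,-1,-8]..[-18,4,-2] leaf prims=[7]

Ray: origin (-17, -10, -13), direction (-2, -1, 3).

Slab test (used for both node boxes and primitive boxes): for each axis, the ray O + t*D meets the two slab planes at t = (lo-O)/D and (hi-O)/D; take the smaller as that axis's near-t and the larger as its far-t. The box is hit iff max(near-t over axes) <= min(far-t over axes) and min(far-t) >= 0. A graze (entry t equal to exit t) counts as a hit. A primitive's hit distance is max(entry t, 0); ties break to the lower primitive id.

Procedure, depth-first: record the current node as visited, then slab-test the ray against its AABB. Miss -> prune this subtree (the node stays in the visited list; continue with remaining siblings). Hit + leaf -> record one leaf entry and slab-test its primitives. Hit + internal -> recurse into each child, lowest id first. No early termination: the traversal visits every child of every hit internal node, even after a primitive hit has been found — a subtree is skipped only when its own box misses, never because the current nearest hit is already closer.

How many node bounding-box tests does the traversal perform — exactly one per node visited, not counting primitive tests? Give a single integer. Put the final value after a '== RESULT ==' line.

Trace the traversal:
N0 x:[-37/2,3/2] y:[-23,5] z:[-2,29/3] -> hit [-2,3/2], descend [3, 5, 6, 8]
  N3 x:[-18,-12] y:[-23,-8] z:[-2,5] -> miss, prune
  N5 x:[-11/2,3/2] y:[-14,-2] z:[4/3,16/3] -> miss, prune
  N6 x:[-37/2,-27/2] y:[-2,5] z:[19/3,29/3] -> miss, prune
  N8 x:[-12,-1/2] y:[-4,5] z:[4,9] -> miss, prune

Summary -> nodes [0, 3, 5, 6, 8]; box-tests=5; leaf-entries=0; first=miss

== RESULT ==
5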